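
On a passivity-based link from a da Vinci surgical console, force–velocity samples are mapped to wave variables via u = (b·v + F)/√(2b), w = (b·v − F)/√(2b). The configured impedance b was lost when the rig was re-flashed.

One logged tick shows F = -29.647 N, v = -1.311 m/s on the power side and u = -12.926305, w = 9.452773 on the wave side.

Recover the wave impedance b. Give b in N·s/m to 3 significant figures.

b = 3.51 N·s/m

u + w = -3.473532;  u + w = √(2b)·v, so √(2b) = -3.473532/(-1.311) = 2.649529.
b = (√(2b))²/2 = 7.020002/2 = 3.510001.
(Check via u − w = 2F/√(2b): u − w = -22.379078, 2F/√(2b) = -22.379075.)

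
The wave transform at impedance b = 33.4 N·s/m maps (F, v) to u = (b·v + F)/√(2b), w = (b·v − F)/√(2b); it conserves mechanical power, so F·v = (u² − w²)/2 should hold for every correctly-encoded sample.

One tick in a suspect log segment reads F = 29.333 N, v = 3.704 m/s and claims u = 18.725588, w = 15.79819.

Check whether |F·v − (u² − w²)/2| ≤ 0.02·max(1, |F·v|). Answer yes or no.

no

F·v = 29.333×3.704 = 108.649432 W.
(u² − w²)/2 = (350.647646 − 249.582807)/2 = 50.532419 W.
|Δ| = 58.117013;  2% of max(1, |F·v|) = 2.172989.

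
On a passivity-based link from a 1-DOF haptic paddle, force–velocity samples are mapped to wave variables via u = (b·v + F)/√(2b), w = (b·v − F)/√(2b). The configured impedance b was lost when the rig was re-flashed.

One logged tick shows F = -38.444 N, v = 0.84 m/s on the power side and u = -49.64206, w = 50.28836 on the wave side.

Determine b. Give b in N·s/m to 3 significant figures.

b = 0.296 N·s/m

u + w = 0.6463;  u + w = √(2b)·v, so √(2b) = 0.6463/0.84 = 0.7694.
b = (√(2b))²/2 = 0.5920/2 = 0.2960.
(Check via u − w = 2F/√(2b): u − w = -99.9304, 2F/√(2b) = -99.9318.)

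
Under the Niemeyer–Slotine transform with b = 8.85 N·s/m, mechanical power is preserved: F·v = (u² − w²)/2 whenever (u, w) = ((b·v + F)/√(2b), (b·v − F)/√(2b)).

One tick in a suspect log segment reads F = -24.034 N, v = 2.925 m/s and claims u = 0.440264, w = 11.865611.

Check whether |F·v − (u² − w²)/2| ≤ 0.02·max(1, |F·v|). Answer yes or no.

F·v = (-24.034)×2.925 = -70.299450 W.
(u² − w²)/2 = (0.193832 − 140.792724)/2 = -70.299446 W.
|Δ| = 0.000004;  2% of max(1, |F·v|) = 1.405989.

yes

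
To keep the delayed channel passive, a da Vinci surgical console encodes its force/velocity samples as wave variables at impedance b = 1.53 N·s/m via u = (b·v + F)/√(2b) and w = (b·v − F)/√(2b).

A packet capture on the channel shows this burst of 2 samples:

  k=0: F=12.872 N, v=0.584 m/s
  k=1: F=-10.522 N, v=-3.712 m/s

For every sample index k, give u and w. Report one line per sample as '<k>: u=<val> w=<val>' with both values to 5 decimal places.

k=0: b·v=1.53×0.584=0.89352; √(2b)=1.74929; u=(0.89352+12.872)/1.74929=7.86922, w=(0.89352−12.872)/1.74929=-6.84764
k=1: b·v=1.53×(-3.712)=-5.67936; √(2b)=1.74929; u=(-5.67936+(-10.522))/1.74929=-9.26170, w=(-5.67936−(-10.522))/1.74929=2.76835

0: u=7.86922 w=-6.84764
1: u=-9.26170 w=2.76835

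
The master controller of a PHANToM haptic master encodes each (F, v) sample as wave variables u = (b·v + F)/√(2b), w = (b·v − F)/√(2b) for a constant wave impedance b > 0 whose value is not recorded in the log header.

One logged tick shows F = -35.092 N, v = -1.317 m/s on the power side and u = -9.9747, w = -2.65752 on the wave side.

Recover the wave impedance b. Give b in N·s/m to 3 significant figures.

b = 46 N·s/m

u + w = -12.63222;  u + w = √(2b)·v, so √(2b) = -12.63222/(-1.317) = 9.59166.
b = (√(2b))²/2 = 92.00000/2 = 46.00000.
(Check via u − w = 2F/√(2b): u − w = -7.31718, 2F/√(2b) = -7.31719.)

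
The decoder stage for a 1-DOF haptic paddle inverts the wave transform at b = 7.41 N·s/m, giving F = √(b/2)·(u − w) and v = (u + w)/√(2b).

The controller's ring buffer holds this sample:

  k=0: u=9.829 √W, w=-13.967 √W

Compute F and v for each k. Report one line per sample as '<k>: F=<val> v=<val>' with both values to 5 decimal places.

k=0: u−w=23.79600, u+w=-4.13800; √(b/2)=1.92484, √(2b)=3.84968; F=1.92484×23.796=45.80344, v=-4.13800/3.84968=-1.07490

0: F=45.80344 v=-1.07490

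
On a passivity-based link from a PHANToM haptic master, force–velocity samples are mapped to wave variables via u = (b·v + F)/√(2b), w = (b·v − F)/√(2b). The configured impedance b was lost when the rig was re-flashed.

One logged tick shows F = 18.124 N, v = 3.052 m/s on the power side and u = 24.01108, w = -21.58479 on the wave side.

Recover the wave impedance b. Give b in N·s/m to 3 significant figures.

b = 0.316 N·s/m

u + w = 2.42629;  u + w = √(2b)·v, so √(2b) = 2.42629/3.052 = 0.79498.
b = (√(2b))²/2 = 0.63200/2 = 0.31600.
(Check via u − w = 2F/√(2b): u − w = 45.59587, 2F/√(2b) = 45.59591.)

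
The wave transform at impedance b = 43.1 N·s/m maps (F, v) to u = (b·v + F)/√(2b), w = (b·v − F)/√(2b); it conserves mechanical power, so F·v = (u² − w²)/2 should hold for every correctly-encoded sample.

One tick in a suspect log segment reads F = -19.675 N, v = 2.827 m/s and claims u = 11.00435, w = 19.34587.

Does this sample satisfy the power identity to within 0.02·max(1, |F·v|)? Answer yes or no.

no

F·v = (-19.675)×2.827 = -55.62123 W.
(u² − w²)/2 = (121.09572 − 374.26269)/2 = -126.58348 W.
|Δ| = 70.96226;  2% of max(1, |F·v|) = 1.11242.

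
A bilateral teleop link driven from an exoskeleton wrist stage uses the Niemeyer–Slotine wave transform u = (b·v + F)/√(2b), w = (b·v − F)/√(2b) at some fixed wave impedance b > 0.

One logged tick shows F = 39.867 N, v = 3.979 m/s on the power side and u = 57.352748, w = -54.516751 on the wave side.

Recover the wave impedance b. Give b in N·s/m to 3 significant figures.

b = 0.254 N·s/m

u + w = 2.835997;  u + w = √(2b)·v, so √(2b) = 2.835997/3.979 = 0.712741.
b = (√(2b))²/2 = 0.508000/2 = 0.254000.
(Check via u − w = 2F/√(2b): u − w = 111.869499, 2F/√(2b) = 111.869507.)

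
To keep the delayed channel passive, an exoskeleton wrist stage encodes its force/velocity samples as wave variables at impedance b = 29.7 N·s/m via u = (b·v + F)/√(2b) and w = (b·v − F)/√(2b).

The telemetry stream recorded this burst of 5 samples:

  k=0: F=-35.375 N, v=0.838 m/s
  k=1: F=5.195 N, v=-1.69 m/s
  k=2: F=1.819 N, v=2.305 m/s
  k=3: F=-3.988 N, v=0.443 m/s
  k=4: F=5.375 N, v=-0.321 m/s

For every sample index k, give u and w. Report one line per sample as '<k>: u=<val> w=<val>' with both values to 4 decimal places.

0: u=-1.3606 w=7.8192
1: u=-5.8385 w=-7.1866
2: u=9.1185 w=8.6465
3: u=1.1897 w=2.2246
4: u=-0.5396 w=-1.9344

k=0: b·v=29.7×0.838=24.8886; √(2b)=7.7071; u=(24.8886+(-35.375))/7.7071=-1.3606, w=(24.8886−(-35.375))/7.7071=7.8192
k=1: b·v=29.7×(-1.69)=-50.1930; √(2b)=7.7071; u=(-50.1930+5.195)/7.7071=-5.8385, w=(-50.1930−5.195)/7.7071=-7.1866
k=2: b·v=29.7×2.305=68.4585; √(2b)=7.7071; u=(68.4585+1.819)/7.7071=9.1185, w=(68.4585−1.819)/7.7071=8.6465
k=3: b·v=29.7×0.443=13.1571; √(2b)=7.7071; u=(13.1571+(-3.988))/7.7071=1.1897, w=(13.1571−(-3.988))/7.7071=2.2246
k=4: b·v=29.7×(-0.321)=-9.5337; √(2b)=7.7071; u=(-9.5337+5.375)/7.7071=-0.5396, w=(-9.5337−5.375)/7.7071=-1.9344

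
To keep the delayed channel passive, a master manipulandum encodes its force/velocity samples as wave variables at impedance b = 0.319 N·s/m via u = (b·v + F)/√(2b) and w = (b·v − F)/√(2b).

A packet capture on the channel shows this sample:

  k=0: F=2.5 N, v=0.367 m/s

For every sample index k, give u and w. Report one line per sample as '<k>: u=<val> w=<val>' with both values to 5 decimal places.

k=0: b·v=0.319×0.367=0.11707; √(2b)=0.79875; u=(0.11707+2.5)/0.79875=3.27646, w=(0.11707−2.5)/0.79875=-2.98332

0: u=3.27646 w=-2.98332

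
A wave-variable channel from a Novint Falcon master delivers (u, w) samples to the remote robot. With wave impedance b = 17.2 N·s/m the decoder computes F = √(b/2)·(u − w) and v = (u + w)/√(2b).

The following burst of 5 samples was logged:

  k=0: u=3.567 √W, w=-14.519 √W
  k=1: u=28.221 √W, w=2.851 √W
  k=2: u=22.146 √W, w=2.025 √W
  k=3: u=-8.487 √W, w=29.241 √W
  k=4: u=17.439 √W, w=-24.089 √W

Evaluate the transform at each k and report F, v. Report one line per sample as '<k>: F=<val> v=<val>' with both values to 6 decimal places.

0: F=53.038563 v=-1.867301
1: F=74.399444 v=5.297732
2: F=59.006355 v=4.121121
3: F=-110.640214 v=3.538528
4: F=121.784002 v=-1.133816

k=0: u−w=18.086000, u+w=-10.952000; √(b/2)=2.932576, √(2b)=5.865151; F=2.932576×18.086=53.038563, v=-10.952000/5.865151=-1.867301
k=1: u−w=25.370000, u+w=31.072000; √(b/2)=2.932576, √(2b)=5.865151; F=2.932576×25.37=74.399444, v=31.072000/5.865151=5.297732
k=2: u−w=20.121000, u+w=24.171000; √(b/2)=2.932576, √(2b)=5.865151; F=2.932576×20.121=59.006355, v=24.171000/5.865151=4.121121
k=3: u−w=-37.728000, u+w=20.754000; √(b/2)=2.932576, √(2b)=5.865151; F=2.932576×(-37.728)=-110.640214, v=20.754000/5.865151=3.538528
k=4: u−w=41.528000, u+w=-6.650000; √(b/2)=2.932576, √(2b)=5.865151; F=2.932576×41.528=121.784002, v=-6.650000/5.865151=-1.133816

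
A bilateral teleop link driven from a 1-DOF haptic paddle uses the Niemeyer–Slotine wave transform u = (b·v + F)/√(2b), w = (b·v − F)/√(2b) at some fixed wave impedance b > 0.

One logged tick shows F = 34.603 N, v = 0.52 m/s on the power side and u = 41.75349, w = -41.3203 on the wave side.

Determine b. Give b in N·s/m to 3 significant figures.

u + w = 0.43319;  u + w = √(2b)·v, so √(2b) = 0.43319/0.52 = 0.83306.
b = (√(2b))²/2 = 0.69399/2 = 0.34699.
(Check via u − w = 2F/√(2b): u − w = 83.07379, 2F/√(2b) = 83.07468.)

b = 0.347 N·s/m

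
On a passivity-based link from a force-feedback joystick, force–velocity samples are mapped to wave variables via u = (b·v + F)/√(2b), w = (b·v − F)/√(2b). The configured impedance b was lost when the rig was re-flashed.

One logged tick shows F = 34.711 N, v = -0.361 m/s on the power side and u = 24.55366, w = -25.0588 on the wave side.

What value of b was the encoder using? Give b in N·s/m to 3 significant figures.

u + w = -0.50514;  u + w = √(2b)·v, so √(2b) = -0.50514/(-0.361) = 1.39928.
b = (√(2b))²/2 = 1.95798/2 = 0.97899.
(Check via u − w = 2F/√(2b): u − w = 49.61246, 2F/√(2b) = 49.61267.)

b = 0.979 N·s/m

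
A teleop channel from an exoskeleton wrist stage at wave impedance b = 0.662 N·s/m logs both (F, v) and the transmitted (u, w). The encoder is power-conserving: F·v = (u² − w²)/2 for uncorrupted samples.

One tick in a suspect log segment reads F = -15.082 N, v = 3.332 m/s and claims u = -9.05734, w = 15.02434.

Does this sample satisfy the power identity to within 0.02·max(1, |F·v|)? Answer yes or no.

F·v = (-15.082)×3.332 = -50.2532 W.
(u² − w²)/2 = (82.0354 − 225.7308)/2 = -71.8477 W.
|Δ| = 21.5945;  2% of max(1, |F·v|) = 1.0051.

no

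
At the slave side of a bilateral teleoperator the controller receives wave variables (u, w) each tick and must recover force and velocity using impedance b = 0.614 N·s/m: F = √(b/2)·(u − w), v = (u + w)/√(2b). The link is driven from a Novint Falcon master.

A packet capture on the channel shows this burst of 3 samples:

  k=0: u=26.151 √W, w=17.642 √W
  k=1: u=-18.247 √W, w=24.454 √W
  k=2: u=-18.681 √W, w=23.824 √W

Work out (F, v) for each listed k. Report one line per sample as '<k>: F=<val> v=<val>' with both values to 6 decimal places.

k=0: u−w=8.509000, u+w=43.793000; √(b/2)=0.554076, √(2b)=1.108152; F=0.554076×8.509=4.714631, v=43.793000/1.108152=39.518961
k=1: u−w=-42.701000, u+w=6.207000; √(b/2)=0.554076, √(2b)=1.108152; F=0.554076×(-42.701)=-23.659591, v=6.207000/1.108152=5.601219
k=2: u−w=-42.505000, u+w=5.143000; √(b/2)=0.554076, √(2b)=1.108152; F=0.554076×(-42.505)=-23.550992, v=5.143000/1.108152=4.641062

0: F=4.714631 v=39.518961
1: F=-23.659591 v=5.601219
2: F=-23.550992 v=4.641062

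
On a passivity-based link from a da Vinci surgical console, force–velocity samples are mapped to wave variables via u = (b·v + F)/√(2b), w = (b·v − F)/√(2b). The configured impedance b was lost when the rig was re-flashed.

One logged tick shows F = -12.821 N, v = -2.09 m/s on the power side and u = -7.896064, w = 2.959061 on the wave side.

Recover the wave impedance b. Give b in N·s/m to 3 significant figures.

u + w = -4.937003;  u + w = √(2b)·v, so √(2b) = -4.937003/(-2.09) = 2.362202.
b = (√(2b))²/2 = 5.580000/2 = 2.790000.
(Check via u − w = 2F/√(2b): u − w = -10.855125, 2F/√(2b) = -10.855124.)

b = 2.79 N·s/m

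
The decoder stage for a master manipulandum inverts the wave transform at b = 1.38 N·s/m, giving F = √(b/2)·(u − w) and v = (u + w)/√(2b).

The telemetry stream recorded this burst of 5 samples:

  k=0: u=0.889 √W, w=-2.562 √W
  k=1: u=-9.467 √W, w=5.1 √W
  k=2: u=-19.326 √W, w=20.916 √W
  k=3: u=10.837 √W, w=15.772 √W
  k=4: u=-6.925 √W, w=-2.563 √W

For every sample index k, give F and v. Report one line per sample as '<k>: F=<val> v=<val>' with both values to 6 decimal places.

0: F=2.866616 v=-1.007028
1: F=-12.100259 v=-2.628625
2: F=-33.427516 v=0.957068
3: F=-4.099319 v=16.016736
4: F=-3.623349 v=-5.711105

k=0: u−w=3.451000, u+w=-1.673000; √(b/2)=0.830662, √(2b)=1.661325; F=0.830662×3.451=2.866616, v=-1.673000/1.661325=-1.007028
k=1: u−w=-14.567000, u+w=-4.367000; √(b/2)=0.830662, √(2b)=1.661325; F=0.830662×(-14.567)=-12.100259, v=-4.367000/1.661325=-2.628625
k=2: u−w=-40.242000, u+w=1.590000; √(b/2)=0.830662, √(2b)=1.661325; F=0.830662×(-40.242)=-33.427516, v=1.590000/1.661325=0.957068
k=3: u−w=-4.935000, u+w=26.609000; √(b/2)=0.830662, √(2b)=1.661325; F=0.830662×(-4.935)=-4.099319, v=26.609000/1.661325=16.016736
k=4: u−w=-4.362000, u+w=-9.488000; √(b/2)=0.830662, √(2b)=1.661325; F=0.830662×(-4.362)=-3.623349, v=-9.488000/1.661325=-5.711105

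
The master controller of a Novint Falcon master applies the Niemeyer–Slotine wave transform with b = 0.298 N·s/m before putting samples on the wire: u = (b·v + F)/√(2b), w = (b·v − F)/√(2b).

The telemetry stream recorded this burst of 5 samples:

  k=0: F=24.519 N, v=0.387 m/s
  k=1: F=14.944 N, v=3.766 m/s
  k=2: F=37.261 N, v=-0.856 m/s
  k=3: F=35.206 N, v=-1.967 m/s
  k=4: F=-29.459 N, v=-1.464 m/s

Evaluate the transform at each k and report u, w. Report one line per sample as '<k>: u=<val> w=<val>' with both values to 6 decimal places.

k=0: b·v=0.298×0.387=0.115326; √(2b)=0.772010; u=(0.115326+24.519)/0.772010=31.909320, w=(0.115326−24.519)/0.772010=-31.610552
k=1: b·v=0.298×3.766=1.122268; √(2b)=0.772010; u=(1.122268+14.944)/0.772010=20.810949, w=(1.122268−14.944)/0.772010=-17.903558
k=2: b·v=0.298×(-0.856)=-0.255088; √(2b)=0.772010; u=(-0.255088+37.261)/0.772010=47.934476, w=(-0.255088−37.261)/0.772010=-48.595317
k=3: b·v=0.298×(-1.967)=-0.586166; √(2b)=0.772010; u=(-0.586166+35.206)/0.772010=44.843743, w=(-0.586166−35.206)/0.772010=-46.362287
k=4: b·v=0.298×(-1.464)=-0.436272; √(2b)=0.772010; u=(-0.436272+(-29.459))/0.772010=-38.723926, w=(-0.436272−(-29.459))/0.772010=37.593703

0: u=31.909320 w=-31.610552
1: u=20.810949 w=-17.903558
2: u=47.934476 w=-48.595317
3: u=44.843743 w=-46.362287
4: u=-38.723926 w=37.593703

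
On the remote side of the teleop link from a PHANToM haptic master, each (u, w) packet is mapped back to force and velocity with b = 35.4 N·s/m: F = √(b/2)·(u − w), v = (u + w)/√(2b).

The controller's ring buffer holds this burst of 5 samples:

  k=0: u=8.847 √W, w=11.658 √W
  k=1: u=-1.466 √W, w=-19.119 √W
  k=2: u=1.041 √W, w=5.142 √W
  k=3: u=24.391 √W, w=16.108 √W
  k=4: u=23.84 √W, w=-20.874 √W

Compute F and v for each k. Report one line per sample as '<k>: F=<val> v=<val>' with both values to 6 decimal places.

k=0: u−w=-2.811000, u+w=20.505000; √(b/2)=4.207137, √(2b)=8.414274; F=4.207137×(-2.811)=-11.826262, v=20.505000/8.414274=2.436931
k=1: u−w=17.653000, u+w=-20.585000; √(b/2)=4.207137, √(2b)=8.414274; F=4.207137×17.653=74.268586, v=-20.585000/8.414274=-2.446438
k=2: u−w=-4.101000, u+w=6.183000; √(b/2)=4.207137, √(2b)=8.414274; F=4.207137×(-4.101)=-17.253468, v=6.183000/8.414274=0.734823
k=3: u−w=8.283000, u+w=40.499000; √(b/2)=4.207137, √(2b)=8.414274; F=4.207137×8.283=34.847714, v=40.499000/8.414274=4.813131
k=4: u−w=44.714000, u+w=2.966000; √(b/2)=4.207137, √(2b)=8.414274; F=4.207137×44.714=188.117915, v=2.966000/8.414274=0.352496

0: F=-11.826262 v=2.436931
1: F=74.268586 v=-2.446438
2: F=-17.253468 v=0.734823
3: F=34.847714 v=4.813131
4: F=188.117915 v=0.352496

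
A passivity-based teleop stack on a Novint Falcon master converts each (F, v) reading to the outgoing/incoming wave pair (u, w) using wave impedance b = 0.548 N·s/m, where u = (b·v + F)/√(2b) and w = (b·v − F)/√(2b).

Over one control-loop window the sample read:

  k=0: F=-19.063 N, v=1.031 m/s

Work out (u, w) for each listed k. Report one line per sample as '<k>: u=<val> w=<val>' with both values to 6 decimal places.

k=0: b·v=0.548×1.031=0.564988; √(2b)=1.046900; u=(0.564988+(-19.063))/1.046900=-17.669318, w=(0.564988−(-19.063))/1.046900=18.748672

0: u=-17.669318 w=18.748672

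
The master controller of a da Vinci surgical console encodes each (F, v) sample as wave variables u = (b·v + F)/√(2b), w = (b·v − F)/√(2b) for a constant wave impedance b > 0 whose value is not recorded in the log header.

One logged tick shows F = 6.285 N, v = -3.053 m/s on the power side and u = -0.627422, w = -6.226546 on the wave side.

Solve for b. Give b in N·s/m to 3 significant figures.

u + w = -6.853968;  u + w = √(2b)·v, so √(2b) = -6.853968/(-3.053) = 2.244994.
b = (√(2b))²/2 = 5.040000/2 = 2.520000.
(Check via u − w = 2F/√(2b): u − w = 5.599124, 2F/√(2b) = 5.599123.)

b = 2.52 N·s/m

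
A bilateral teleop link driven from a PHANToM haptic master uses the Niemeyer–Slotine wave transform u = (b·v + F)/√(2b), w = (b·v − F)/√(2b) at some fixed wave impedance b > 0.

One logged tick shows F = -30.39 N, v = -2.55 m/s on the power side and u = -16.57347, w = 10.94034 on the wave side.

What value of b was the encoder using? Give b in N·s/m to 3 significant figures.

b = 2.44 N·s/m

u + w = -5.6331;  u + w = √(2b)·v, so √(2b) = -5.6331/(-2.55) = 2.2091.
b = (√(2b))²/2 = 4.8800/2 = 2.4400.
(Check via u − w = 2F/√(2b): u − w = -27.5138, 2F/√(2b) = -27.5138.)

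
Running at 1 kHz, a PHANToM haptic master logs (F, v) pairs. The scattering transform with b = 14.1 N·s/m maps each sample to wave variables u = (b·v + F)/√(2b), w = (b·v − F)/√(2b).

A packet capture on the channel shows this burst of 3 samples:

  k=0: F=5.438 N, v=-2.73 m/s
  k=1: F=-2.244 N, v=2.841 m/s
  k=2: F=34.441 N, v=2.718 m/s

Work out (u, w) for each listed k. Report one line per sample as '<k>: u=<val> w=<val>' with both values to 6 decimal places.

0: u=-6.224617 w=-8.272686
1: u=7.120807 w=7.965946
2: u=13.702405 w=0.731174

k=0: b·v=14.1×(-2.73)=-38.493000; √(2b)=5.310367; u=(-38.493000+5.438)/5.310367=-6.224617, w=(-38.493000−5.438)/5.310367=-8.272686
k=1: b·v=14.1×2.841=40.058100; √(2b)=5.310367; u=(40.058100+(-2.244))/5.310367=7.120807, w=(40.058100−(-2.244))/5.310367=7.965946
k=2: b·v=14.1×2.718=38.323800; √(2b)=5.310367; u=(38.323800+34.441)/5.310367=13.702405, w=(38.323800−34.441)/5.310367=0.731174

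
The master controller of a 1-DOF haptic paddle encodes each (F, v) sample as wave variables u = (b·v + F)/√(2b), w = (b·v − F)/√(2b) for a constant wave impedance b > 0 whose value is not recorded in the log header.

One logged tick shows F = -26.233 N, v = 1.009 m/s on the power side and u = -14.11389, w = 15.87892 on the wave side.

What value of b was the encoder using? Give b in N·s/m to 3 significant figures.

u + w = 1.76503;  u + w = √(2b)·v, so √(2b) = 1.76503/1.009 = 1.74929.
b = (√(2b))²/2 = 3.06000/2 = 1.53000.
(Check via u − w = 2F/√(2b): u − w = -29.99281, 2F/√(2b) = -29.99280.)

b = 1.53 N·s/m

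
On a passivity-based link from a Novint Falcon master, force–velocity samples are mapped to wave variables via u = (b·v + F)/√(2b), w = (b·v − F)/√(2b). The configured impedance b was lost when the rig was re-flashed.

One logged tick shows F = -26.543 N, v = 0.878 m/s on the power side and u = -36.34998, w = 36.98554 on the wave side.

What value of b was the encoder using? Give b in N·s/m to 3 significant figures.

b = 0.262 N·s/m

u + w = 0.63556;  u + w = √(2b)·v, so √(2b) = 0.63556/0.878 = 0.72387.
b = (√(2b))²/2 = 0.52399/2 = 0.26200.
(Check via u − w = 2F/√(2b): u − w = -73.33552, 2F/√(2b) = -73.33613.)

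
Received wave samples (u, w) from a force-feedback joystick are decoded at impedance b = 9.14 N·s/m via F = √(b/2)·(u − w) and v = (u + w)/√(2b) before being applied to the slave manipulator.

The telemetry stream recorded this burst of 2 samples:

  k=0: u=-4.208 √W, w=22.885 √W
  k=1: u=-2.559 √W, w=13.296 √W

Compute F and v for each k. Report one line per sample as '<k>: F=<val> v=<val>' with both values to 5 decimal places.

0: F=-57.91822 v=4.36837
1: F=-33.89412 v=2.51128

k=0: u−w=-27.09300, u+w=18.67700; √(b/2)=2.13776, √(2b)=4.27551; F=2.13776×(-27.093)=-57.91822, v=18.67700/4.27551=4.36837
k=1: u−w=-15.85500, u+w=10.73700; √(b/2)=2.13776, √(2b)=4.27551; F=2.13776×(-15.855)=-33.89412, v=10.73700/4.27551=2.51128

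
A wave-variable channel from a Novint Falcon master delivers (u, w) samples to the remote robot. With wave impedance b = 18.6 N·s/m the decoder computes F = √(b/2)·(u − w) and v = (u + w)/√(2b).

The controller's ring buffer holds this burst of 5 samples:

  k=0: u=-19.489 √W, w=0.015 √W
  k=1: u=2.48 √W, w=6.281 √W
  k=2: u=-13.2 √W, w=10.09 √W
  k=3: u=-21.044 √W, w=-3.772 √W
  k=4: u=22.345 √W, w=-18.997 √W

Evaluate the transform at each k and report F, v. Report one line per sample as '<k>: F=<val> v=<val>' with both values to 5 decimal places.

0: F=-59.47921 v=-3.19289
1: F=-11.59149 v=1.43642
2: F=-71.02495 v=-0.50990
3: F=-52.67252 v=-4.06874
4: F=126.07616 v=0.54893

k=0: u−w=-19.50400, u+w=-19.47400; √(b/2)=3.04959, √(2b)=6.09918; F=3.04959×(-19.504)=-59.47921, v=-19.47400/6.09918=-3.19289
k=1: u−w=-3.80100, u+w=8.76100; √(b/2)=3.04959, √(2b)=6.09918; F=3.04959×(-3.801)=-11.59149, v=8.76100/6.09918=1.43642
k=2: u−w=-23.29000, u+w=-3.11000; √(b/2)=3.04959, √(2b)=6.09918; F=3.04959×(-23.29)=-71.02495, v=-3.11000/6.09918=-0.50990
k=3: u−w=-17.27200, u+w=-24.81600; √(b/2)=3.04959, √(2b)=6.09918; F=3.04959×(-17.272)=-52.67252, v=-24.81600/6.09918=-4.06874
k=4: u−w=41.34200, u+w=3.34800; √(b/2)=3.04959, √(2b)=6.09918; F=3.04959×41.342=126.07616, v=3.34800/6.09918=0.54893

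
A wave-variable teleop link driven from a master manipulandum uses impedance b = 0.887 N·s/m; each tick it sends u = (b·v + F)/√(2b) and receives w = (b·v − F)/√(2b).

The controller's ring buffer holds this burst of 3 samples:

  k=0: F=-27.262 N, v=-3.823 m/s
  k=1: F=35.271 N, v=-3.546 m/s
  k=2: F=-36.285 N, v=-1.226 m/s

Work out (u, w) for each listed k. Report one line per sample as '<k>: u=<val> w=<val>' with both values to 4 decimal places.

0: u=-23.0142 w=17.9223
1: u=24.1199 w=-28.8429
2: u=-28.0592 w=26.4262

k=0: b·v=0.887×(-3.823)=-3.3910; √(2b)=1.3319; u=(-3.3910+(-27.262))/1.3319=-23.0142, w=(-3.3910−(-27.262))/1.3319=17.9223
k=1: b·v=0.887×(-3.546)=-3.1453; √(2b)=1.3319; u=(-3.1453+35.271)/1.3319=24.1199, w=(-3.1453−35.271)/1.3319=-28.8429
k=2: b·v=0.887×(-1.226)=-1.0875; √(2b)=1.3319; u=(-1.0875+(-36.285))/1.3319=-28.0592, w=(-1.0875−(-36.285))/1.3319=26.4262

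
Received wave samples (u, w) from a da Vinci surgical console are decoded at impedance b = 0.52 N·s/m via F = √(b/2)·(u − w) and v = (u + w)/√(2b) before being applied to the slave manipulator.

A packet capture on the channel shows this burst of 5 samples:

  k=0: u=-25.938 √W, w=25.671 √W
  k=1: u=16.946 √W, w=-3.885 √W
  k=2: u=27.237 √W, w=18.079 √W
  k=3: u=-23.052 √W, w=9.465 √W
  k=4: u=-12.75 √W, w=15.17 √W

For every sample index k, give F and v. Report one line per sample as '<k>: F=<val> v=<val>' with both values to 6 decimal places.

0: F=-26.315530 v=-0.261815
1: F=10.621768 v=12.807364
2: F=4.669682 v=44.435994
3: F=-16.580482 v=-13.323150
4: F=-14.236462 v=2.373005

k=0: u−w=-51.609000, u+w=-0.267000; √(b/2)=0.509902, √(2b)=1.019804; F=0.509902×(-51.609)=-26.315530, v=-0.267000/1.019804=-0.261815
k=1: u−w=20.831000, u+w=13.061000; √(b/2)=0.509902, √(2b)=1.019804; F=0.509902×20.831=10.621768, v=13.061000/1.019804=12.807364
k=2: u−w=9.158000, u+w=45.316000; √(b/2)=0.509902, √(2b)=1.019804; F=0.509902×9.158=4.669682, v=45.316000/1.019804=44.435994
k=3: u−w=-32.517000, u+w=-13.587000; √(b/2)=0.509902, √(2b)=1.019804; F=0.509902×(-32.517)=-16.580482, v=-13.587000/1.019804=-13.323150
k=4: u−w=-27.920000, u+w=2.420000; √(b/2)=0.509902, √(2b)=1.019804; F=0.509902×(-27.92)=-14.236462, v=2.420000/1.019804=2.373005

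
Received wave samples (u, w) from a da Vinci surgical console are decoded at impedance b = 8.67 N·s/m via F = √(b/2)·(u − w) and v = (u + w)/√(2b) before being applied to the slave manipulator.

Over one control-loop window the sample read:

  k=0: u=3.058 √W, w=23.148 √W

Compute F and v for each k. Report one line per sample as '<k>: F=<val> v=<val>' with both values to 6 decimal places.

k=0: u−w=-20.090000, u+w=26.206000; √(b/2)=2.082066, √(2b)=4.164133; F=2.082066×(-20.09)=-41.828712, v=26.206000/4.164133=6.293267

0: F=-41.828712 v=6.293267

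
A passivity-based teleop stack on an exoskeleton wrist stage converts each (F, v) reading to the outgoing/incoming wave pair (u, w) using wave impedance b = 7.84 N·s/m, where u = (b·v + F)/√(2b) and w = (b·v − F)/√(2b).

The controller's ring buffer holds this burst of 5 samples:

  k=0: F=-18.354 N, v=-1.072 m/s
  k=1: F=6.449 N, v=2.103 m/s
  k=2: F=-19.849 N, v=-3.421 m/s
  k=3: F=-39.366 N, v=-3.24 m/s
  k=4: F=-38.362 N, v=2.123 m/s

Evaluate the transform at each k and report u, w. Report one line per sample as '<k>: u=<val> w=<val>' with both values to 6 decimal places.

k=0: b·v=7.84×(-1.072)=-8.404480; √(2b)=3.959798; u=(-8.404480+(-18.354))/3.959798=-6.757537, w=(-8.404480−(-18.354))/3.959798=2.512633
k=1: b·v=7.84×2.103=16.487520; √(2b)=3.959798; u=(16.487520+6.449)/3.959798=5.792346, w=(16.487520−6.449)/3.959798=2.535109
k=2: b·v=7.84×(-3.421)=-26.820640; √(2b)=3.959798; u=(-26.820640+(-19.849))/3.959798=-11.785864, w=(-26.820640−(-19.849))/3.959798=-1.760605
k=3: b·v=7.84×(-3.24)=-25.401600; √(2b)=3.959798; u=(-25.401600+(-39.366))/3.959798=-16.356289, w=(-25.401600−(-39.366))/3.959798=3.526544
k=4: b·v=7.84×2.123=16.644320; √(2b)=3.959798; u=(16.644320+(-38.362))/3.959798=-5.484542, w=(16.644320−(-38.362))/3.959798=13.891194

0: u=-6.757537 w=2.512633
1: u=5.792346 w=2.535109
2: u=-11.785864 w=-1.760605
3: u=-16.356289 w=3.526544
4: u=-5.484542 w=13.891194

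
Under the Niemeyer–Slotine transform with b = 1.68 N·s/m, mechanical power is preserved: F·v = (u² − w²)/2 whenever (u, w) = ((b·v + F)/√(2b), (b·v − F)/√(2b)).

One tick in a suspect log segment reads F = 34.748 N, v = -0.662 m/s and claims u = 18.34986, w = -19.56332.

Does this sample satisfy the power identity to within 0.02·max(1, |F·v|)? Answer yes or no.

yes

F·v = 34.748×(-0.662) = -23.00318 W.
(u² − w²)/2 = (336.71736 − 382.72349)/2 = -23.00306 W.
|Δ| = 0.00011;  2% of max(1, |F·v|) = 0.46006.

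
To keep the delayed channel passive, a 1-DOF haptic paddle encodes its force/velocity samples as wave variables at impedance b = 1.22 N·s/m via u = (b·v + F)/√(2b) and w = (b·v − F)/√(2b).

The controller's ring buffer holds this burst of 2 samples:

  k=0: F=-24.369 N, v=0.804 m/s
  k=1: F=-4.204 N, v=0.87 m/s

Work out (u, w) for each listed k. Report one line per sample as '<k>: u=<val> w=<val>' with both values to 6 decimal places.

k=0: b·v=1.22×0.804=0.980880; √(2b)=1.562050; u=(0.980880+(-24.369))/1.562050=-14.972710, w=(0.980880−(-24.369))/1.562050=16.228598
k=1: b·v=1.22×0.87=1.061400; √(2b)=1.562050; u=(1.061400+(-4.204))/1.562050=-2.011843, w=(1.061400−(-4.204))/1.562050=3.370827

0: u=-14.972710 w=16.228598
1: u=-2.011843 w=3.370827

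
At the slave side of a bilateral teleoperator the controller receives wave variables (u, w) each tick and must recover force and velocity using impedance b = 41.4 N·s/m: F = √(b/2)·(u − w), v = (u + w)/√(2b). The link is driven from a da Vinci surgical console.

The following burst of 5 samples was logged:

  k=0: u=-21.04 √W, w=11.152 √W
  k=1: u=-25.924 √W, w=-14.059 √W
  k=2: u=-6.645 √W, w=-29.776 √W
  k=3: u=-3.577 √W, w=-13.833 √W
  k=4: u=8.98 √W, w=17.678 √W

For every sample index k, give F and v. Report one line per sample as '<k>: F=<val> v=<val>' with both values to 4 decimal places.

0: F=-146.4648 v=-1.0867
1: F=-53.9825 v=-4.3940
2: F=105.2397 v=-4.0025
3: F=46.6620 v=-1.9133
4: F=-39.5735 v=2.9296

k=0: u−w=-32.1920, u+w=-9.8880; √(b/2)=4.5497, √(2b)=9.0995; F=4.5497×(-32.192)=-146.4648, v=-9.8880/9.0995=-1.0867
k=1: u−w=-11.8650, u+w=-39.9830; √(b/2)=4.5497, √(2b)=9.0995; F=4.5497×(-11.865)=-53.9825, v=-39.9830/9.0995=-4.3940
k=2: u−w=23.1310, u+w=-36.4210; √(b/2)=4.5497, √(2b)=9.0995; F=4.5497×23.131=105.2397, v=-36.4210/9.0995=-4.0025
k=3: u−w=10.2560, u+w=-17.4100; √(b/2)=4.5497, √(2b)=9.0995; F=4.5497×10.256=46.6620, v=-17.4100/9.0995=-1.9133
k=4: u−w=-8.6980, u+w=26.6580; √(b/2)=4.5497, √(2b)=9.0995; F=4.5497×(-8.698)=-39.5735, v=26.6580/9.0995=2.9296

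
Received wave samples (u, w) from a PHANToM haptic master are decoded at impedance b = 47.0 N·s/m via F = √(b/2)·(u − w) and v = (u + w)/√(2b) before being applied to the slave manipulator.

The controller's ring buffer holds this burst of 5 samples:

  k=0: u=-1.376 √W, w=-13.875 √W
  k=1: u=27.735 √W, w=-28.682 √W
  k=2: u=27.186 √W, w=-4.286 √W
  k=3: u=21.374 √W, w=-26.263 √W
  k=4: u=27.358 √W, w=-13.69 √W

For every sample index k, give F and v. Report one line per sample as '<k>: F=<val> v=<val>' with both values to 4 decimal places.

0: F=60.5912 v=-1.5730
1: F=273.4916 v=-0.0977
2: F=152.5662 v=2.3620
3: F=230.9289 v=-0.5043
4: F=198.9876 v=1.4097

k=0: u−w=12.4990, u+w=-15.2510; √(b/2)=4.8477, √(2b)=9.6954; F=4.8477×12.499=60.5912, v=-15.2510/9.6954=-1.5730
k=1: u−w=56.4170, u+w=-0.9470; √(b/2)=4.8477, √(2b)=9.6954; F=4.8477×56.417=273.4916, v=-0.9470/9.6954=-0.0977
k=2: u−w=31.4720, u+w=22.9000; √(b/2)=4.8477, √(2b)=9.6954; F=4.8477×31.472=152.5662, v=22.9000/9.6954=2.3620
k=3: u−w=47.6370, u+w=-4.8890; √(b/2)=4.8477, √(2b)=9.6954; F=4.8477×47.637=230.9289, v=-4.8890/9.6954=-0.5043
k=4: u−w=41.0480, u+w=13.6680; √(b/2)=4.8477, √(2b)=9.6954; F=4.8477×41.048=198.9876, v=13.6680/9.6954=1.4097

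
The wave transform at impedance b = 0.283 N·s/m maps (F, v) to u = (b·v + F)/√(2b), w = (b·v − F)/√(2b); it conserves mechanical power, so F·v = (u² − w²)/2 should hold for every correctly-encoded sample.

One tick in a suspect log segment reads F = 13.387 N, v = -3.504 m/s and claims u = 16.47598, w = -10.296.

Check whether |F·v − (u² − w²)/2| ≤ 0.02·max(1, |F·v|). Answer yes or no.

F·v = 13.387×(-3.504) = -46.90805 W.
(u² − w²)/2 = (271.45792 − 106.00762)/2 = 82.72515 W.
|Δ| = 129.63320;  2% of max(1, |F·v|) = 0.93816.

no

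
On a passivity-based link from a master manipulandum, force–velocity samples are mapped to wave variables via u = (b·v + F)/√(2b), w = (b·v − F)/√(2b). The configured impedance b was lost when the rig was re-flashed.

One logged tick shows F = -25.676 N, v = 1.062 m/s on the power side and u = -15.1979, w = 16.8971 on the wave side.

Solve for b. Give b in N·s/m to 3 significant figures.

u + w = 1.69920;  u + w = √(2b)·v, so √(2b) = 1.69920/1.062 = 1.60000.
b = (√(2b))²/2 = 2.56000/2 = 1.28000.
(Check via u − w = 2F/√(2b): u − w = -32.09500, 2F/√(2b) = -32.09500.)

b = 1.28 N·s/m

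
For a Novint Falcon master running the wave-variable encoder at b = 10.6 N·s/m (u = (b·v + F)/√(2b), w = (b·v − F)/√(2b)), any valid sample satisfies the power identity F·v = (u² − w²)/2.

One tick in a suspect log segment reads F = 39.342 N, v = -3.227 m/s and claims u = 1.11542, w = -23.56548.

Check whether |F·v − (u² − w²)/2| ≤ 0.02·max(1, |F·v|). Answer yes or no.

no

F·v = 39.342×(-3.227) = -126.95663 W.
(u² − w²)/2 = (1.24416 − 555.33185)/2 = -277.04384 W.
|Δ| = 150.08721;  2% of max(1, |F·v|) = 2.53913.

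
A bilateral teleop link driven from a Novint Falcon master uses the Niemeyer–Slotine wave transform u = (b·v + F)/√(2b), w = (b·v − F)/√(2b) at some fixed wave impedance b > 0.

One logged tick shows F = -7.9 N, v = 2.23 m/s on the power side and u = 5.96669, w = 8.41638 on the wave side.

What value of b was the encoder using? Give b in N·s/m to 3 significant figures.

b = 20.8 N·s/m

u + w = 14.3831;  u + w = √(2b)·v, so √(2b) = 14.3831/2.23 = 6.4498.
b = (√(2b))²/2 = 41.6000/2 = 20.8000.
(Check via u − w = 2F/√(2b): u − w = -2.4497, 2F/√(2b) = -2.4497.)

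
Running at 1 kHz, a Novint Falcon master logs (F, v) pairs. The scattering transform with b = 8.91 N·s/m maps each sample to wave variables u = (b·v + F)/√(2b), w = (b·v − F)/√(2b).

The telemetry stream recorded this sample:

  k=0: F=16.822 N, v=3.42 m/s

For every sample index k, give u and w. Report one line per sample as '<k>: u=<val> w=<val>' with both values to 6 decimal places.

k=0: b·v=8.91×3.42=30.472200; √(2b)=4.221374; u=(30.472200+16.822)/4.221374=11.203508, w=(30.472200−16.822)/4.221374=3.233592

0: u=11.203508 w=3.233592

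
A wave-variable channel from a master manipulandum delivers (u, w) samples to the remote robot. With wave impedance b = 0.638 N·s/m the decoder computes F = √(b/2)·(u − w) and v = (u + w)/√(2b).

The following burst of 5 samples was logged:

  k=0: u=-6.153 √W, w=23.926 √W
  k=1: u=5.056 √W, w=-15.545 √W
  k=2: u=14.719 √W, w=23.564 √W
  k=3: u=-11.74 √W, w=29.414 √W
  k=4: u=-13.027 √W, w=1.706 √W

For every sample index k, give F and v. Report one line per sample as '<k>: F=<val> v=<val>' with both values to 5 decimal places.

k=0: u−w=-30.07900, u+w=17.77300; √(b/2)=0.56480, √(2b)=1.12960; F=0.56480×(-30.079)=-16.98864, v=17.77300/1.12960=15.73386
k=1: u−w=20.60100, u+w=-10.48900; √(b/2)=0.56480, √(2b)=1.12960; F=0.56480×20.601=11.63546, v=-10.48900/1.12960=-9.28557
k=2: u−w=-8.84500, u+w=38.28300; √(b/2)=0.56480, √(2b)=1.12960; F=0.56480×(-8.845)=-4.99566, v=38.28300/1.12960=33.89071
k=3: u−w=-41.15400, u+w=17.67400; √(b/2)=0.56480, √(2b)=1.12960; F=0.56480×(-41.154)=-23.24381, v=17.67400/1.12960=15.64622
k=4: u−w=-14.73300, u+w=-11.32100; √(b/2)=0.56480, √(2b)=1.12960; F=0.56480×(-14.733)=-8.32121, v=-11.32100/1.12960=-10.02212

0: F=-16.98864 v=15.73386
1: F=11.63546 v=-9.28557
2: F=-4.99566 v=33.89071
3: F=-23.24381 v=15.64622
4: F=-8.32121 v=-10.02212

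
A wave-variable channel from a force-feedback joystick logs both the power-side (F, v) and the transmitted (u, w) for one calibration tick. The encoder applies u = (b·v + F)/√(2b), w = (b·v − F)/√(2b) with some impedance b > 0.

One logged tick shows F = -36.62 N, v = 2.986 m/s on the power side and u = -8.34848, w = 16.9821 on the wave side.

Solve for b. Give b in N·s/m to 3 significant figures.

b = 4.18 N·s/m

u + w = 8.6336;  u + w = √(2b)·v, so √(2b) = 8.6336/2.986 = 2.8914.
b = (√(2b))²/2 = 8.3600/2 = 4.1800.
(Check via u − w = 2F/√(2b): u − w = -25.3306, 2F/√(2b) = -25.3306.)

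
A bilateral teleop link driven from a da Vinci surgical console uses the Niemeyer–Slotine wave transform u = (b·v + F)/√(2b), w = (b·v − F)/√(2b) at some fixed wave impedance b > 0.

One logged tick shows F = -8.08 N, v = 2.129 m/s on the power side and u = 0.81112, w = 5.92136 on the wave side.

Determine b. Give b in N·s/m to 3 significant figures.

b = 5 N·s/m

u + w = 6.73248;  u + w = √(2b)·v, so √(2b) = 6.73248/2.129 = 3.16227.
b = (√(2b))²/2 = 9.99997/2 = 4.99999.
(Check via u − w = 2F/√(2b): u − w = -5.11024, 2F/√(2b) = -5.11025.)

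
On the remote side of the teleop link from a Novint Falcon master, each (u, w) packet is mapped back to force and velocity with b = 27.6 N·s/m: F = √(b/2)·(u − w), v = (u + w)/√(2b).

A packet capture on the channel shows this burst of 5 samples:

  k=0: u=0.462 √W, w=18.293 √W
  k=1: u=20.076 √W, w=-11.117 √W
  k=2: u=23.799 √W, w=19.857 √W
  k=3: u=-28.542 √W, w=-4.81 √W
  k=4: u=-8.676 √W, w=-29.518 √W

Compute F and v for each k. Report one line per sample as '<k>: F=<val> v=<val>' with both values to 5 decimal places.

0: F=-66.23923 v=2.52434
1: F=115.87685 v=1.20584
2: F=14.64388 v=5.87590
3: F=-88.16047 v=-4.48903
4: F=77.42459 v=-5.14074

k=0: u−w=-17.83100, u+w=18.75500; √(b/2)=3.71484, √(2b)=7.42967; F=3.71484×(-17.831)=-66.23923, v=18.75500/7.42967=2.52434
k=1: u−w=31.19300, u+w=8.95900; √(b/2)=3.71484, √(2b)=7.42967; F=3.71484×31.193=115.87685, v=8.95900/7.42967=1.20584
k=2: u−w=3.94200, u+w=43.65600; √(b/2)=3.71484, √(2b)=7.42967; F=3.71484×3.942=14.64388, v=43.65600/7.42967=5.87590
k=3: u−w=-23.73200, u+w=-33.35200; √(b/2)=3.71484, √(2b)=7.42967; F=3.71484×(-23.732)=-88.16047, v=-33.35200/7.42967=-4.48903
k=4: u−w=20.84200, u+w=-38.19400; √(b/2)=3.71484, √(2b)=7.42967; F=3.71484×20.842=77.42459, v=-38.19400/7.42967=-5.14074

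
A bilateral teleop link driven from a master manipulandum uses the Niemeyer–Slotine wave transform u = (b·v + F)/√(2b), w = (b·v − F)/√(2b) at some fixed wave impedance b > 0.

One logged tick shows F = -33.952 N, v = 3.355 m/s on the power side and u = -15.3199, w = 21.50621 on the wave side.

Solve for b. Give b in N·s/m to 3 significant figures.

u + w = 6.18631;  u + w = √(2b)·v, so √(2b) = 6.18631/3.355 = 1.84391.
b = (√(2b))²/2 = 3.40000/2 = 1.70000.
(Check via u − w = 2F/√(2b): u − w = -36.82611, 2F/√(2b) = -36.82614.)

b = 1.7 N·s/m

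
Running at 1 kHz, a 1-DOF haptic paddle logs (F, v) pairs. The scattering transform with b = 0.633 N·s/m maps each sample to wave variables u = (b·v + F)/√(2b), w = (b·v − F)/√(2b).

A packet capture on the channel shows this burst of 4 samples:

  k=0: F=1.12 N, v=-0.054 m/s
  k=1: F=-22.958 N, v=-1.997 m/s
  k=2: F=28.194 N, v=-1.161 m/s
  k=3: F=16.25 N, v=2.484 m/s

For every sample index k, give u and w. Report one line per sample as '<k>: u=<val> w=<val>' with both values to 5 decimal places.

0: u=0.96503 w=-1.02579
1: u=-21.52757 w=19.28061
2: u=24.40446 w=-25.71078
3: u=15.83976 w=-13.04485

k=0: b·v=0.633×(-0.054)=-0.03418; √(2b)=1.12517; u=(-0.03418+1.12)/1.12517=0.96503, w=(-0.03418−1.12)/1.12517=-1.02579
k=1: b·v=0.633×(-1.997)=-1.26410; √(2b)=1.12517; u=(-1.26410+(-22.958))/1.12517=-21.52757, w=(-1.26410−(-22.958))/1.12517=19.28061
k=2: b·v=0.633×(-1.161)=-0.73491; √(2b)=1.12517; u=(-0.73491+28.194)/1.12517=24.40446, w=(-0.73491−28.194)/1.12517=-25.71078
k=3: b·v=0.633×2.484=1.57237; √(2b)=1.12517; u=(1.57237+16.25)/1.12517=15.83976, w=(1.57237−16.25)/1.12517=-13.04485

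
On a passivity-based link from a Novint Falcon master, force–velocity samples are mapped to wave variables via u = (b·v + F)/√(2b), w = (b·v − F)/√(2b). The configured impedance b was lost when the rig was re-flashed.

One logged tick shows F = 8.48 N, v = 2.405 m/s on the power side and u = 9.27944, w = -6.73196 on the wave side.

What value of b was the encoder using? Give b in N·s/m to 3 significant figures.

u + w = 2.5475;  u + w = √(2b)·v, so √(2b) = 2.5475/2.405 = 1.0592.
b = (√(2b))²/2 = 1.1220/2 = 0.5610.
(Check via u − w = 2F/√(2b): u − w = 16.0114, 2F/√(2b) = 16.0114.)

b = 0.561 N·s/m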